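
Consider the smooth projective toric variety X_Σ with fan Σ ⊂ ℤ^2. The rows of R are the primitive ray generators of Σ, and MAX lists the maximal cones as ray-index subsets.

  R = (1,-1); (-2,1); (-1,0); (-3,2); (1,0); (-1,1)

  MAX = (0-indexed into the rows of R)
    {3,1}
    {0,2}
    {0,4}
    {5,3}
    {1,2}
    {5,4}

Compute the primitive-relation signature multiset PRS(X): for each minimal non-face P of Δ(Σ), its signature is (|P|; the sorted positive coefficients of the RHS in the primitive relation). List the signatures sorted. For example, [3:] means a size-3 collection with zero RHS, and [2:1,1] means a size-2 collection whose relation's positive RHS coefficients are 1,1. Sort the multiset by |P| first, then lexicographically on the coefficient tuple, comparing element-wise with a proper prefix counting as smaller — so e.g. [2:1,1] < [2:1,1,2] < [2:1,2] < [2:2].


Δ(Σ) — 6 vertices, 9 min non-faces:

  {0,5}:  v_{0} + v_{5} = 0  ⇒ sig = [2:]
  {2,4}:  v_{2} + v_{4} = 0  ⇒ sig = [2:]
  {0,1}:  v_{0} + v_{1} = v_{2}  ⇒ sig = [2:1]
  {0,3}:  v_{0} + v_{3} = v_{1}  ⇒ sig = [2:1]
  {1,4}:  v_{1} + v_{4} = v_{5}  ⇒ sig = [2:1]
  {1,5}:  v_{1} + v_{5} = v_{3}  ⇒ sig = [2:1]
  {2,5}:  v_{2} + v_{5} = v_{1}  ⇒ sig = [2:1]
  {2,3}:  v_{2} + v_{3} = 2·v_{1}  ⇒ sig = [2:2]
  {3,4}:  v_{3} + v_{4} = 2·v_{5}  ⇒ sig = [2:2]

Hence PRS(X_Σ) =
[[2:], [2:], [2:1], [2:1], [2:1], [2:1], [2:1], [2:2], [2:2]]


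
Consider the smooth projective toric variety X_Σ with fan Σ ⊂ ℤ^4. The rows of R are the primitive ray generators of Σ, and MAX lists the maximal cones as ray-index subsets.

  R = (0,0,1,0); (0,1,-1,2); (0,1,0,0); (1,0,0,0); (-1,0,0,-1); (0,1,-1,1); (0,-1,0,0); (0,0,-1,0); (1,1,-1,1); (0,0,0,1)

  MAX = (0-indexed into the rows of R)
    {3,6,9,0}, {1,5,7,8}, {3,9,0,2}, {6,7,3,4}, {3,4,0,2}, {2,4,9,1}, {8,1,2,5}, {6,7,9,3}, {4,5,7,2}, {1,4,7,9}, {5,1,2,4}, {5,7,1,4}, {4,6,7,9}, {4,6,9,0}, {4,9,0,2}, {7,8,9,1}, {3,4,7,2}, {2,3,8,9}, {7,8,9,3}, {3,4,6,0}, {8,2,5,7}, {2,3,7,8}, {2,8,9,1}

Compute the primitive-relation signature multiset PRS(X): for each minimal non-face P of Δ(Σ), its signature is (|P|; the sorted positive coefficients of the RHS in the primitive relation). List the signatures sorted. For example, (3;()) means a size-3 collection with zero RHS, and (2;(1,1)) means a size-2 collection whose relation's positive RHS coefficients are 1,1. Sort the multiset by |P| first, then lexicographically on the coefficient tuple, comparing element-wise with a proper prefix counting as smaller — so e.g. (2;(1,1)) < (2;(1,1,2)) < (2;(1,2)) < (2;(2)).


|primitive collections| = 15. Relations:

  P = {0,7}:  v_{0} + v_{7} = 0 — sig = (2;())
  P = {2,6}:  v_{2} + v_{6} = 0 — sig = (2;())
  P = {3,5}:  v_{3} + v_{5} = v_{8} — sig = (2;(1))
  P = {5,9}:  v_{5} + v_{9} = v_{1} — sig = (2;(1))
  P = {0,5}:  v_{0} + v_{5} = v_{2} + v_{9} — sig = (2;(1,1))
  P = {1,3}:  v_{1} + v_{3} = v_{8} + v_{9} — sig = (2;(1,1))
  P = {4,8}:  v_{4} + v_{8} = v_{2} + v_{7} — sig = (2;(1,1))
  P = {5,6}:  v_{5} + v_{6} = v_{7} + v_{9} — sig = (2;(1,1))
  P = {0,8}:  v_{0} + v_{8} = v_{2} + v_{3} + v_{9} — sig = (2;(1,1,1))
  P = {6,8}:  v_{6} + v_{8} = v_{3} + v_{7} + v_{9} — sig = (2;(1,1,1))
  P = {0,1}:  v_{0} + v_{1} = v_{2} + 2·v_{9} — sig = (2;(1,2))
  P = {1,6}:  v_{1} + v_{6} = v_{7} + 2·v_{9} — sig = (2;(1,2))
  P = {3,4,9}:  v_{3} + v_{4} + v_{9} = 0 — sig = (3;())
  P = {2,7,9}:  v_{2} + v_{7} + v_{9} = v_{5} — sig = (3;(1))
  P = {1,2,7}:  v_{1} + v_{2} + v_{7} = 2·v_{5} — sig = (3;(2))

so the primitive-relation signature multiset is
[(2;()), (2;()), (2;(1)), (2;(1)), (2;(1,1)), (2;(1,1)), (2;(1,1)), (2;(1,1)), (2;(1,1,1)), (2;(1,1,1)), (2;(1,2)), (2;(1,2)), (3;()), (3;(1)), (3;(2))]


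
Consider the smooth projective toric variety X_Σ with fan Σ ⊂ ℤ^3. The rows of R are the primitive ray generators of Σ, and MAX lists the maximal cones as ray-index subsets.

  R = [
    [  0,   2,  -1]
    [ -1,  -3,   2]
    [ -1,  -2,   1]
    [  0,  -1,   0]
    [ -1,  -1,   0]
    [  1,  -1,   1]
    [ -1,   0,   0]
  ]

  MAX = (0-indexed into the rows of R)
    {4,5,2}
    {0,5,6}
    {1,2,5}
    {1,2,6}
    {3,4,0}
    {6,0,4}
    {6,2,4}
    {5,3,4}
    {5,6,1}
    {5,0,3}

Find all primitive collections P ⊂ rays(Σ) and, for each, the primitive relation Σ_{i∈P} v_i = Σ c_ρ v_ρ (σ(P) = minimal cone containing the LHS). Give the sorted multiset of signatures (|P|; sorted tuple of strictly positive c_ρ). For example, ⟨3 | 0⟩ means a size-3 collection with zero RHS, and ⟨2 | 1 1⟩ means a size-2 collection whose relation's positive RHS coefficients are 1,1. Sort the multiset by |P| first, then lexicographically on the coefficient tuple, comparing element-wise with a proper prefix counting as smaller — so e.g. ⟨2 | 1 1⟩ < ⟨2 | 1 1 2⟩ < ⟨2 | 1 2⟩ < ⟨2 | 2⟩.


|primitive collections| = 9. Relations:

  P = {0,2}:  v_{0} + v_{2} = v_{6}  →  sig = ⟨2 | 1⟩
  P = {3,6}:  v_{3} + v_{6} = v_{4}  →  sig = ⟨2 | 1⟩
  P = {1,3}:  v_{1} + v_{3} = v_{2} + v_{4} + v_{5}  →  sig = ⟨2 | 1 1 1⟩
  P = {0,1}:  v_{0} + v_{1} = v_{5} + 2·v_{6}  →  sig = ⟨2 | 1 2⟩
  P = {2,3}:  v_{2} + v_{3} = 2·v_{4} + v_{5}  →  sig = ⟨2 | 1 2⟩
  P = {1,4}:  v_{1} + v_{4} = 2·v_{2}  →  sig = ⟨2 | 2⟩
  P = {0,4,5}:  v_{0} + v_{4} + v_{5} = 0  →  sig = ⟨3 | 0⟩
  P = {2,5,6}:  v_{2} + v_{5} + v_{6} = v_{1}  →  sig = ⟨3 | 1⟩
  P = {4,5,6}:  v_{4} + v_{5} + v_{6} = v_{2}  →  sig = ⟨3 | 1⟩

Signatures (|P|; sorted positive RHS coefficients), sorted:
{ ⟨2 | 1⟩ ×2,  ⟨2 | 1 1 1⟩,  ⟨2 | 1 2⟩ ×2,  ⟨2 | 2⟩,  ⟨3 | 0⟩,  ⟨3 | 1⟩ ×2 }


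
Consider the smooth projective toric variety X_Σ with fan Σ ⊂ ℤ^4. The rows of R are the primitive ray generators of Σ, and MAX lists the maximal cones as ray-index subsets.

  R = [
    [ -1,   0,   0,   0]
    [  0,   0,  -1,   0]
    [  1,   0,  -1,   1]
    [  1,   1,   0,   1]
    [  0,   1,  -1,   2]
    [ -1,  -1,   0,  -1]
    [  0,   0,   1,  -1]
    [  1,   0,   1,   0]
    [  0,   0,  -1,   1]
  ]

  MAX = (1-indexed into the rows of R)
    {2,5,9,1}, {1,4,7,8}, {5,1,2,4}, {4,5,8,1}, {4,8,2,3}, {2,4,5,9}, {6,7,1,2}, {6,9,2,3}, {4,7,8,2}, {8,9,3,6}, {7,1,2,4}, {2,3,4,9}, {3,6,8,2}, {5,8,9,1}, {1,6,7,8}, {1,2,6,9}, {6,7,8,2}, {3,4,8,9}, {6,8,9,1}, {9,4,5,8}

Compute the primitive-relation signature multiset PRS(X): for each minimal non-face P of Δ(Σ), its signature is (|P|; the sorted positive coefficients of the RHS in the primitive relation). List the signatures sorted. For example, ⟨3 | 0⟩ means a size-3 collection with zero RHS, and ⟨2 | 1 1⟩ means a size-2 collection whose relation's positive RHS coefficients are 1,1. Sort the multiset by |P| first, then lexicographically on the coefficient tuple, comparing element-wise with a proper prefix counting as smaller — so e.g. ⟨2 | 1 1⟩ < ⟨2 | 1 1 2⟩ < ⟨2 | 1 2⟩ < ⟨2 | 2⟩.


Primitive collections (11):

  P={4,6}:  v_{4} + v_{6} = 0  →  sig = ⟨2 | 0⟩
  P={7,9}:  v_{7} + v_{9} = 0  →  sig = ⟨2 | 0⟩
  P={1,3}:  v_{1} + v_{3} = v_{9}  →  sig = ⟨2 | 1⟩
  P={3,7}:  v_{3} + v_{7} = v_{2} + v_{8}  →  sig = ⟨2 | 1 1⟩
  P={5,6}:  v_{5} + v_{6} = v_{1} + v_{9}  →  sig = ⟨2 | 1 1⟩
  P={5,7}:  v_{5} + v_{7} = v_{1} + v_{4}  →  sig = ⟨2 | 1 1⟩
  P={3,5}:  v_{3} + v_{5} = v_{4} + 2·v_{9}  →  sig = ⟨2 | 1 2⟩
  P={1,2,8}:  v_{1} + v_{2} + v_{8} = 0  →  sig = ⟨3 | 0⟩
  P={1,4,9}:  v_{1} + v_{4} + v_{9} = v_{5}  →  sig = ⟨3 | 1⟩
  P={2,8,9}:  v_{2} + v_{8} + v_{9} = v_{3}  →  sig = ⟨3 | 1⟩
  P={2,5,8}:  v_{2} + v_{5} + v_{8} = v_{4} + v_{9}  →  sig = ⟨3 | 1 1⟩

Signatures (|P|; sorted positive RHS coefficients), sorted:
    ⟨2 | 0⟩
    ⟨2 | 0⟩
    ⟨2 | 1⟩
    ⟨2 | 1 1⟩
    ⟨2 | 1 1⟩
    ⟨2 | 1 1⟩
    ⟨2 | 1 2⟩
    ⟨3 | 0⟩
    ⟨3 | 1⟩
    ⟨3 | 1⟩
    ⟨3 | 1 1⟩


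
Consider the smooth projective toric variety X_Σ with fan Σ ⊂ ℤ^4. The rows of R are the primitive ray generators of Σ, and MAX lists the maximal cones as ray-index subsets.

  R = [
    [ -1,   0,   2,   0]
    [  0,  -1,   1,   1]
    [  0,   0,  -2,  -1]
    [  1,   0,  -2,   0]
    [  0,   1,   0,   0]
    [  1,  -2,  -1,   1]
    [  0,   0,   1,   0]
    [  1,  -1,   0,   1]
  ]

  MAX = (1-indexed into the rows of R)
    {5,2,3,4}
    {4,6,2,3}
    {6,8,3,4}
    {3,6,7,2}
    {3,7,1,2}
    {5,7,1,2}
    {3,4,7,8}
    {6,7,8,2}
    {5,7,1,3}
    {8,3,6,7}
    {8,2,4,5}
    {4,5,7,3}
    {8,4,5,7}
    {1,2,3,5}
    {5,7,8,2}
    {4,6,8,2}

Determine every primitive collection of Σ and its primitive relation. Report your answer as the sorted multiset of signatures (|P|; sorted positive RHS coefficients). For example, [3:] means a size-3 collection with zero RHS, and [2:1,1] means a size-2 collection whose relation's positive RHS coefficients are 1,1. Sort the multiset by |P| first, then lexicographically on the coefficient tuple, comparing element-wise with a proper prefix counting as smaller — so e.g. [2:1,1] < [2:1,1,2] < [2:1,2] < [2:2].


Σ has 9 primitive collections:

  P = {1,4}:  v_{1} + v_{4} = 0  so sig = [2:]
  P = {1,8}:  v_{1} + v_{8} = v_{2} + v_{7}  so sig = [2:1,1]
  P = {5,6}:  v_{5} + v_{6} = v_{2} + v_{4}  so sig = [2:1,1]
  P = {1,6}:  v_{1} + v_{6} = 2·v_{2} + v_{3} + v_{7}  so sig = [2:1,1,2]
  P = {2,3,8}:  v_{2} + v_{3} + v_{8} = v_{6}  so sig = [3:1]
  P = {2,4,7}:  v_{2} + v_{4} + v_{7} = v_{8}  so sig = [3:1]
  P = {3,5,8}:  v_{3} + v_{5} + v_{8} = v_{4}  so sig = [3:1]
  P = {4,6,7}:  v_{4} + v_{6} + v_{7} = v_{3} + 2·v_{8}  so sig = [3:1,2]
  P = {2,3,5,7}:  v_{2} + v_{3} + v_{5} + v_{7} = 0  so sig = [4:]

Signatures (|P|; sorted positive RHS coefficients), sorted:
    |P|=2: 4 collections, coeffs (), (1,1), (1,1), (1,1,2)
    |P|=3: 4 collections, coeffs (1), (1), (1), (1,2)
    |P|=4: 1 collection, coeffs ()


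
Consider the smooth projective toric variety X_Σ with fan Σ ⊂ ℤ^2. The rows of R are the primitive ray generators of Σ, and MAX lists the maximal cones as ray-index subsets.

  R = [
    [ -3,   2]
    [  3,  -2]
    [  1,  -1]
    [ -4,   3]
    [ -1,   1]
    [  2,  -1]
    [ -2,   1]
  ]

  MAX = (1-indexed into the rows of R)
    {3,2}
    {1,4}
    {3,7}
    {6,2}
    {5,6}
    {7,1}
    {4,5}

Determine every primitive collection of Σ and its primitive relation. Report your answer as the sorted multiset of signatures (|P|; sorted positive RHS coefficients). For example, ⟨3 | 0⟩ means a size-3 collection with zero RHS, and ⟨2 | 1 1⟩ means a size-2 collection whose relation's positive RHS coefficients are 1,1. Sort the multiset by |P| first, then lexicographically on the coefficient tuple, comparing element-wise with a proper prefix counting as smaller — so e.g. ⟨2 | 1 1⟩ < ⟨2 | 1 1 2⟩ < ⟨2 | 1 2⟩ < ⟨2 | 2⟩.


Σ has 14 primitive collections:

  P = {1,2}:  v_{1} + v_{2} = 0  so sig = ⟨2 | 0⟩
  P = {3,5}:  v_{3} + v_{5} = 0  so sig = ⟨2 | 0⟩
  P = {6,7}:  v_{6} + v_{7} = 0  so sig = ⟨2 | 0⟩
  P = {1,3}:  v_{1} + v_{3} = v_{7}  so sig = ⟨2 | 1⟩
  P = {1,5}:  v_{1} + v_{5} = v_{4}  so sig = ⟨2 | 1⟩
  P = {1,6}:  v_{1} + v_{6} = v_{5}  so sig = ⟨2 | 1⟩
  P = {2,4}:  v_{2} + v_{4} = v_{5}  so sig = ⟨2 | 1⟩
  P = {2,5}:  v_{2} + v_{5} = v_{6}  so sig = ⟨2 | 1⟩
  P = {2,7}:  v_{2} + v_{7} = v_{3}  so sig = ⟨2 | 1⟩
  P = {3,4}:  v_{3} + v_{4} = v_{1}  so sig = ⟨2 | 1⟩
  P = {3,6}:  v_{3} + v_{6} = v_{2}  so sig = ⟨2 | 1⟩
  P = {5,7}:  v_{5} + v_{7} = v_{1}  so sig = ⟨2 | 1⟩
  P = {4,6}:  v_{4} + v_{6} = 2·v_{5}  so sig = ⟨2 | 2⟩
  P = {4,7}:  v_{4} + v_{7} = 2·v_{1}  so sig = ⟨2 | 2⟩

Signatures (|P|; sorted positive RHS coefficients), sorted:
    ⟨2 | 0⟩
    ⟨2 | 0⟩
    ⟨2 | 0⟩
    ⟨2 | 1⟩
    ⟨2 | 1⟩
    ⟨2 | 1⟩
    ⟨2 | 1⟩
    ⟨2 | 1⟩
    ⟨2 | 1⟩
    ⟨2 | 1⟩
    ⟨2 | 1⟩
    ⟨2 | 1⟩
    ⟨2 | 2⟩
    ⟨2 | 2⟩


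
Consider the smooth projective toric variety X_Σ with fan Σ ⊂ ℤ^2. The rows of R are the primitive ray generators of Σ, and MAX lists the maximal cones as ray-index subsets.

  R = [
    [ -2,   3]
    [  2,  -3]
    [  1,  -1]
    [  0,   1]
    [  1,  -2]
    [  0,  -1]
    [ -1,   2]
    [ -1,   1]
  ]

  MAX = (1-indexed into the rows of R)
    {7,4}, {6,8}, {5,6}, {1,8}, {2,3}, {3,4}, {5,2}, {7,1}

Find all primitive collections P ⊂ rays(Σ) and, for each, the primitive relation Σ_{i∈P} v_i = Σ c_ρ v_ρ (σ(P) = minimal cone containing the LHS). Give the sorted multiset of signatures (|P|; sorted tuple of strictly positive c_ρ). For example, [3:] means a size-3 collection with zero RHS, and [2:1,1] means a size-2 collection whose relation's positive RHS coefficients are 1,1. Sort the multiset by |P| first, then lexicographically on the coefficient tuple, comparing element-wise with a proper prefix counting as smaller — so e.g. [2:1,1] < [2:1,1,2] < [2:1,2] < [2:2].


Σ has 20 primitive collections:

  P = {1,2}:  v_{1} + v_{2} = 0  ⇒ sig = [2:]
  P = {3,8}:  v_{3} + v_{8} = 0  ⇒ sig = [2:]
  P = {4,6}:  v_{4} + v_{6} = 0  ⇒ sig = [2:]
  P = {5,7}:  v_{5} + v_{7} = 0  ⇒ sig = [2:]
  P = {1,3}:  v_{1} + v_{3} = v_{7}  ⇒ sig = [2:1]
  P = {1,5}:  v_{1} + v_{5} = v_{8}  ⇒ sig = [2:1]
  P = {2,7}:  v_{2} + v_{7} = v_{3}  ⇒ sig = [2:1]
  P = {2,8}:  v_{2} + v_{8} = v_{5}  ⇒ sig = [2:1]
  P = {3,5}:  v_{3} + v_{5} = v_{2}  ⇒ sig = [2:1]
  P = {3,6}:  v_{3} + v_{6} = v_{5}  ⇒ sig = [2:1]
  P = {3,7}:  v_{3} + v_{7} = v_{4}  ⇒ sig = [2:1]
  P = {4,5}:  v_{4} + v_{5} = v_{3}  ⇒ sig = [2:1]
  P = {4,8}:  v_{4} + v_{8} = v_{7}  ⇒ sig = [2:1]
  P = {5,8}:  v_{5} + v_{8} = v_{6}  ⇒ sig = [2:1]
  P = {6,7}:  v_{6} + v_{7} = v_{8}  ⇒ sig = [2:1]
  P = {7,8}:  v_{7} + v_{8} = v_{1}  ⇒ sig = [2:1]
  P = {1,4}:  v_{1} + v_{4} = 2·v_{7}  ⇒ sig = [2:2]
  P = {1,6}:  v_{1} + v_{6} = 2·v_{8}  ⇒ sig = [2:2]
  P = {2,4}:  v_{2} + v_{4} = 2·v_{3}  ⇒ sig = [2:2]
  P = {2,6}:  v_{2} + v_{6} = 2·v_{5}  ⇒ sig = [2:2]

Sorted signature multiset PRS(X):
[[2:], [2:], [2:], [2:], [2:1], [2:1], [2:1], [2:1], [2:1], [2:1], [2:1], [2:1], [2:1], [2:1], [2:1], [2:1], [2:2], [2:2], [2:2], [2:2]]


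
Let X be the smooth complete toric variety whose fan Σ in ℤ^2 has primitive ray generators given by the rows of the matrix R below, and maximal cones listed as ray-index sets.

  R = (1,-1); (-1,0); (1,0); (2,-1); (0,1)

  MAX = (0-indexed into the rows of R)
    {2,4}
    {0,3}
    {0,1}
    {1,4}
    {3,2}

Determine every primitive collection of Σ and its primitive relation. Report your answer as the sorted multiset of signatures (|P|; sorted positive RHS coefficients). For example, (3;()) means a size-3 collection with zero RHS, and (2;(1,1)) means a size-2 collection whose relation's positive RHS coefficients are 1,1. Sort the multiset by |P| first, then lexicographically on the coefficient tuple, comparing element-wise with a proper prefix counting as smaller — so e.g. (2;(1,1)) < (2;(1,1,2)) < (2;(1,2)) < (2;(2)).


The 5 primitive collections of Σ (r=5, n=2):

  P={1,2}:  v_{1} + v_{2} = 0  ⇒ sig = (2;())
  P={0,2}:  v_{0} + v_{2} = v_{3}  ⇒ sig = (2;(1))
  P={0,4}:  v_{0} + v_{4} = v_{2}  ⇒ sig = (2;(1))
  P={1,3}:  v_{1} + v_{3} = v_{0}  ⇒ sig = (2;(1))
  P={3,4}:  v_{3} + v_{4} = 2·v_{2}  ⇒ sig = (2;(2))

Hence PRS(X_Σ) =
    (2;())
    (2;(1))
    (2;(1))
    (2;(1))
    (2;(2))


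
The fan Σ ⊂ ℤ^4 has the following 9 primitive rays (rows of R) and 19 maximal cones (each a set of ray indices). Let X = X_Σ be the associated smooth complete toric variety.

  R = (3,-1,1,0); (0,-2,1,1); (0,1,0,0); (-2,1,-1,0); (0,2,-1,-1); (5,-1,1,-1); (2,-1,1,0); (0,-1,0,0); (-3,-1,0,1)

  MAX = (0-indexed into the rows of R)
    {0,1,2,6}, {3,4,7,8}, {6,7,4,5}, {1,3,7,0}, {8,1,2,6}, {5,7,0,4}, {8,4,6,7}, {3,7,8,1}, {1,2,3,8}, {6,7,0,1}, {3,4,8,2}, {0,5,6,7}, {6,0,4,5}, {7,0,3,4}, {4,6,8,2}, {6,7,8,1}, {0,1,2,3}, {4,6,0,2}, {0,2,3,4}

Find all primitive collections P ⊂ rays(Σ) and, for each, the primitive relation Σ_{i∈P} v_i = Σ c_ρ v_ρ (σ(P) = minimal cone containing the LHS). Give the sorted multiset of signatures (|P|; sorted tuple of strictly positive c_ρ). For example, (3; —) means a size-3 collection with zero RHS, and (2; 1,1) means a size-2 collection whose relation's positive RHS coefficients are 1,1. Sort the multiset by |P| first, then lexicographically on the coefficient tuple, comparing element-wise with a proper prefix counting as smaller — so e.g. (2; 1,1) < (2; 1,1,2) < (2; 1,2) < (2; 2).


Primitive collections (9):

  P = {1,4}:  v_{1} + v_{4} = 0  so sig = (2; —)
  P = {2,7}:  v_{2} + v_{7} = 0  so sig = (2; —)
  P = {3,6}:  v_{3} + v_{6} = 0  so sig = (2; —)
  P = {0,8}:  v_{0} + v_{8} = v_{1}  so sig = (2; 1)
  P = {5,8}:  v_{5} + v_{8} = v_{6} + v_{7}  so sig = (2; 1,1)
  P = {1,5}:  v_{1} + v_{5} = v_{0} + v_{6} + v_{7}  so sig = (2; 1,1,1)
  P = {2,5}:  v_{2} + v_{5} = v_{0} + v_{4} + v_{6}  so sig = (2; 1,1,1)
  P = {3,5}:  v_{3} + v_{5} = v_{0} + v_{4} + v_{7}  so sig = (2; 1,1,1)
  P = {0,4,6,7}:  v_{0} + v_{4} + v_{6} + v_{7} = v_{5}  so sig = (4; 1)

Hence PRS(X_Σ) =
    |P|=2: 8 collections, coeffs (), (), (), (1), (1,1), (1,1,1), (1,1,1), (1,1,1)
    |P|=4: 1 collection, coeffs (1)


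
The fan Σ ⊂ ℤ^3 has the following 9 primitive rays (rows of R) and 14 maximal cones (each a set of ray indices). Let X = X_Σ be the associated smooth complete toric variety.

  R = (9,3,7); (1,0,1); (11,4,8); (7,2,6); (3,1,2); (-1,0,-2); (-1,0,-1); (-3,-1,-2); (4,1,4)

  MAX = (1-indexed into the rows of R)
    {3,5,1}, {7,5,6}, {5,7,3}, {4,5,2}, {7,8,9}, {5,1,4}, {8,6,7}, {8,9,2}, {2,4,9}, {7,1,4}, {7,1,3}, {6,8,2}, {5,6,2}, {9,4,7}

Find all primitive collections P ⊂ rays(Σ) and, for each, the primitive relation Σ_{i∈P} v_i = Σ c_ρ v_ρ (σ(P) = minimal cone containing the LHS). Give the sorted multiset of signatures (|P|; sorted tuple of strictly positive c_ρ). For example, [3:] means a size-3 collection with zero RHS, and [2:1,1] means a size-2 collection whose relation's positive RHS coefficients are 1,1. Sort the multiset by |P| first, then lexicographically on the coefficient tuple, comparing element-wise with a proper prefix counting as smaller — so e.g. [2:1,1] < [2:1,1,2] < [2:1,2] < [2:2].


Σ has 17 primitive collections:

  • {2,7}:  v_{2} + v_{7} = 0 — sig = [2:]
  • {5,8}:  v_{5} + v_{8} = 0 — sig = [2:]
  • {4,8}:  v_{4} + v_{8} = v_{9} — sig = [2:1]
  • {5,9}:  v_{5} + v_{9} = v_{4} — sig = [2:1]
  • {6,9}:  v_{6} + v_{9} = v_{5} — sig = [2:1]
  • {1,2}:  v_{1} + v_{2} = v_{4} + v_{5} — sig = [2:1,1]
  • {1,8}:  v_{1} + v_{8} = v_{4} + v_{7} — sig = [2:1,1]
  • {2,3}:  v_{2} + v_{3} = v_{1} + v_{5} — sig = [2:1,1]
  • {3,8}:  v_{3} + v_{8} = v_{1} + v_{7} — sig = [2:1,1]
  • {3,9}:  v_{3} + v_{9} = v_{1} + v_{4} + v_{7} — sig = [2:1,1,1]
  • {1,9}:  v_{1} + v_{9} = 2·v_{4} + v_{7} — sig = [2:1,2]
  • {1,6}:  v_{1} + v_{6} = 3·v_{5} + v_{7} — sig = [2:1,3]
  • {3,4}:  v_{3} + v_{4} = 2·v_{1} — sig = [2:2]
  • {4,6}:  v_{4} + v_{6} = 2·v_{5} — sig = [2:2]
  • {3,6}:  v_{3} + v_{6} = 4·v_{5} + 2·v_{7} — sig = [2:2,4]
  • {1,5,7}:  v_{1} + v_{5} + v_{7} = v_{3} — sig = [3:1]
  • {4,5,7}:  v_{4} + v_{5} + v_{7} = v_{1} — sig = [3:1]

Signatures (|P|; sorted positive RHS coefficients), sorted:
[[2:], [2:], [2:1], [2:1], [2:1], [2:1,1], [2:1,1], [2:1,1], [2:1,1], [2:1,1,1], [2:1,2], [2:1,3], [2:2], [2:2], [2:2,4], [3:1], [3:1]]


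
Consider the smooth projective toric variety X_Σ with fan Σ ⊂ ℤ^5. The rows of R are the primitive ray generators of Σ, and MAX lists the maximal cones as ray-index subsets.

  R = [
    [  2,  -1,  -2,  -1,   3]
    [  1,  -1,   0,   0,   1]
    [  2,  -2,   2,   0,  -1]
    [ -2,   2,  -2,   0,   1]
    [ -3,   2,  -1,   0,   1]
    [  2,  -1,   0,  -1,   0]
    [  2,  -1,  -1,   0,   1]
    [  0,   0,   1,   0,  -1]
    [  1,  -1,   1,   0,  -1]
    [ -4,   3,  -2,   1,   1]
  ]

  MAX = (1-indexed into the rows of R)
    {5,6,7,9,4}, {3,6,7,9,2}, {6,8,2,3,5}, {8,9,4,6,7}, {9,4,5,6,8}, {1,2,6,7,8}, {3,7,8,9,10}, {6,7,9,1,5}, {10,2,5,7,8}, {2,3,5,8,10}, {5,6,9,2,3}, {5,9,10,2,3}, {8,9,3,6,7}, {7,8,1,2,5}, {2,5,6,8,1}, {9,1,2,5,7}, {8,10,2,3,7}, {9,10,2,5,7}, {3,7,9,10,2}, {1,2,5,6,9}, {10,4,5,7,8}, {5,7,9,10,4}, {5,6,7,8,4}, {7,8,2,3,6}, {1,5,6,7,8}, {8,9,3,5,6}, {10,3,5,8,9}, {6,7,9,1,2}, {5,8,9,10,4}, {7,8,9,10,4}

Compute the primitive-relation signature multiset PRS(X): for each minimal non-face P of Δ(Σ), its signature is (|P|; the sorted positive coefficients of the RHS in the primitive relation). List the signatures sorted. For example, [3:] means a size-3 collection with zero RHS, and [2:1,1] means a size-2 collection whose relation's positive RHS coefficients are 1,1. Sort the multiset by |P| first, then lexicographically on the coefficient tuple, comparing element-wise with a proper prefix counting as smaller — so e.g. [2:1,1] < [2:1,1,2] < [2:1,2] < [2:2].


11 collections generate NE(X_Σ); each relation:

  P={3,4}:  v_{3} + v_{4} = 0  →  sig = [2:]
  P={6,10}:  v_{6} + v_{10} = v_{4}  →  sig = [2:1]
  P={2,4}:  v_{2} + v_{4} = v_{5} + v_{7}  →  sig = [2:1,1]
  P={1,3}:  v_{1} + v_{3} = 2·v_{2} + v_{6}  →  sig = [2:1,2]
  P={1,4}:  v_{1} + v_{4} = 2·v_{5} + v_{6} + 2·v_{7}  →  sig = [2:1,2,2]
  P={1,10}:  v_{1} + v_{10} = 2·v_{5} + 2·v_{7}  →  sig = [2:2,2]
  P={2,8,9}:  v_{2} + v_{8} + v_{9} = v_{3}  →  sig = [3:1]
  P={3,5,7}:  v_{3} + v_{5} + v_{7} = v_{2}  →  sig = [3:1]
  P={1,8,9}:  v_{1} + v_{8} + v_{9} = v_{2} + v_{6}  →  sig = [3:1,1]
  P={5,7,8,9}:  v_{5} + v_{7} + v_{8} + v_{9} = 0  →  sig = [4:]
  P={2,5,6,7}:  v_{2} + v_{5} + v_{6} + v_{7} = v_{1}  →  sig = [4:1]

Sorted signature multiset PRS(X):
    |P|=2: 6 collections, coeffs (), (1), (1,1), (1,2), (1,2,2), (2,2)
    |P|=3: 3 collections, coeffs (1), (1), (1,1)
    |P|=4: 2 collections, coeffs (), (1)


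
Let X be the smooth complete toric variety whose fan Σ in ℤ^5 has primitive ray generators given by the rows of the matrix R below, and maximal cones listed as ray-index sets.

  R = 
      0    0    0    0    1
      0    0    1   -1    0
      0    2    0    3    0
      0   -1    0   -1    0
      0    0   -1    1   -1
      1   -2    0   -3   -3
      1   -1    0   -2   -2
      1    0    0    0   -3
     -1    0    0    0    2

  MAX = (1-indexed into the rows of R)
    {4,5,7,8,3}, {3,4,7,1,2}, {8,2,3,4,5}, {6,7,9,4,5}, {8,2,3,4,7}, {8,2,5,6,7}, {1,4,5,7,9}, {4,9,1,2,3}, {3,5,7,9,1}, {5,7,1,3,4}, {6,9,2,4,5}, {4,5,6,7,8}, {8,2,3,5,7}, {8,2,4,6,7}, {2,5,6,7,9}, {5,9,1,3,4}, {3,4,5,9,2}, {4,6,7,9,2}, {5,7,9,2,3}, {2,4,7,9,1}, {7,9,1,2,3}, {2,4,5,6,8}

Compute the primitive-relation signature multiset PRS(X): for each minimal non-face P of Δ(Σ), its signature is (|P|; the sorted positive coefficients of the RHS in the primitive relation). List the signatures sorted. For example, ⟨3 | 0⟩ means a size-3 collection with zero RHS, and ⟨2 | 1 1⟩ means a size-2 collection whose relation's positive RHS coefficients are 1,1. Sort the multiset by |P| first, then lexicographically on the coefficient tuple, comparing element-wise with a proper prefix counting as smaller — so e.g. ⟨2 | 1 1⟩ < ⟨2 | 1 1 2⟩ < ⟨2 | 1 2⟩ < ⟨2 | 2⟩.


7 collections generate NE(X_Σ); each relation:

  • {3,6}:  v_{3} + v_{6} = v_{8} — sig = ⟨2 | 1⟩
  • {1,6}:  v_{1} + v_{6} = v_{4} + v_{7} — sig = ⟨2 | 1 1⟩
  • {8,9}:  v_{8} + v_{9} = v_{2} + v_{5} — sig = ⟨2 | 1 1⟩
  • {1,8}:  v_{1} + v_{8} = v_{3} + v_{4} + v_{7} — sig = ⟨2 | 1 1 1⟩
  • {1,2,5}:  v_{1} + v_{2} + v_{5} = 0 — sig = ⟨3 | 0⟩
  • {3,4,7,9}:  v_{3} + v_{4} + v_{7} + v_{9} = 0 — sig = ⟨4 | 0⟩
  • {2,4,5,7}:  v_{2} + v_{4} + v_{5} + v_{7} = v_{6} — sig = ⟨4 | 1⟩

Hence PRS(X_Σ) =
    ⟨2 | 1⟩
    ⟨2 | 1 1⟩
    ⟨2 | 1 1⟩
    ⟨2 | 1 1 1⟩
    ⟨3 | 0⟩
    ⟨4 | 0⟩
    ⟨4 | 1⟩


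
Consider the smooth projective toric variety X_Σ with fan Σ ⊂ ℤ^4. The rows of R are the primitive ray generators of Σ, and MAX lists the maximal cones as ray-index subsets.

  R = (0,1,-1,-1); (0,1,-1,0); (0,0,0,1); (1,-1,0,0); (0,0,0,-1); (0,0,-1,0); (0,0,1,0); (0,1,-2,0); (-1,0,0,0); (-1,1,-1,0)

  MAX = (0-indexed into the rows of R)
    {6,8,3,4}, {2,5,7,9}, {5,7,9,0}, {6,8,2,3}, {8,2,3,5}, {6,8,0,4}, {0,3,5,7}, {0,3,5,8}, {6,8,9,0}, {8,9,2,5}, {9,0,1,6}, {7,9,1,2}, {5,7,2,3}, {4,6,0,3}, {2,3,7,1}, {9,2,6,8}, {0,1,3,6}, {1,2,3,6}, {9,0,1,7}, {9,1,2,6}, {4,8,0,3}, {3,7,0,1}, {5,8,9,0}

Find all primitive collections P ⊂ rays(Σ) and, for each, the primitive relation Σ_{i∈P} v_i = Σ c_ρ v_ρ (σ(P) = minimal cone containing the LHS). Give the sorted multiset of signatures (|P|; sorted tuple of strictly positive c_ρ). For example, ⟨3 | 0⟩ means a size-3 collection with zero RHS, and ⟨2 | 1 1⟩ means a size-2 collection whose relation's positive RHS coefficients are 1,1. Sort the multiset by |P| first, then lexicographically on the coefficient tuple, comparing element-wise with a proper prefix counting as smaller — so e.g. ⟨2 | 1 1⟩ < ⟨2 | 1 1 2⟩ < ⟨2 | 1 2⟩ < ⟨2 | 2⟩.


13 collections generate NE(X_Σ); each relation:

  P={2,4}:  v_{2} + v_{4} = 0  so sig = ⟨2 | 0⟩
  P={5,6}:  v_{5} + v_{6} = 0  so sig = ⟨2 | 0⟩
  P={0,2}:  v_{0} + v_{2} = v_{1}  so sig = ⟨2 | 1⟩
  P={1,4}:  v_{1} + v_{4} = v_{0}  so sig = ⟨2 | 1⟩
  P={1,5}:  v_{1} + v_{5} = v_{7}  so sig = ⟨2 | 1⟩
  P={1,8}:  v_{1} + v_{8} = v_{9}  so sig = ⟨2 | 1⟩
  P={3,9}:  v_{3} + v_{9} = v_{5}  so sig = ⟨2 | 1⟩
  P={6,7}:  v_{6} + v_{7} = v_{1}  so sig = ⟨2 | 1⟩
  P={4,7}:  v_{4} + v_{7} = v_{0} + v_{5}  so sig = ⟨2 | 1 1⟩
  P={4,9}:  v_{4} + v_{9} = v_{0} + v_{8}  so sig = ⟨2 | 1 1⟩
  P={7,8}:  v_{7} + v_{8} = v_{5} + v_{9}  so sig = ⟨2 | 1 1⟩
  P={4,5}:  v_{4} + v_{5} = v_{0} + v_{3} + v_{8}  so sig = ⟨2 | 1 1 1⟩
  P={0,3,6,8}:  v_{0} + v_{3} + v_{6} + v_{8} = v_{4}  so sig = ⟨4 | 1⟩

Hence PRS(X_Σ) =
{ ⟨2 | 0⟩ ×2,  ⟨2 | 1⟩ ×6,  ⟨2 | 1 1⟩ ×3,  ⟨2 | 1 1 1⟩,  ⟨4 | 1⟩ }


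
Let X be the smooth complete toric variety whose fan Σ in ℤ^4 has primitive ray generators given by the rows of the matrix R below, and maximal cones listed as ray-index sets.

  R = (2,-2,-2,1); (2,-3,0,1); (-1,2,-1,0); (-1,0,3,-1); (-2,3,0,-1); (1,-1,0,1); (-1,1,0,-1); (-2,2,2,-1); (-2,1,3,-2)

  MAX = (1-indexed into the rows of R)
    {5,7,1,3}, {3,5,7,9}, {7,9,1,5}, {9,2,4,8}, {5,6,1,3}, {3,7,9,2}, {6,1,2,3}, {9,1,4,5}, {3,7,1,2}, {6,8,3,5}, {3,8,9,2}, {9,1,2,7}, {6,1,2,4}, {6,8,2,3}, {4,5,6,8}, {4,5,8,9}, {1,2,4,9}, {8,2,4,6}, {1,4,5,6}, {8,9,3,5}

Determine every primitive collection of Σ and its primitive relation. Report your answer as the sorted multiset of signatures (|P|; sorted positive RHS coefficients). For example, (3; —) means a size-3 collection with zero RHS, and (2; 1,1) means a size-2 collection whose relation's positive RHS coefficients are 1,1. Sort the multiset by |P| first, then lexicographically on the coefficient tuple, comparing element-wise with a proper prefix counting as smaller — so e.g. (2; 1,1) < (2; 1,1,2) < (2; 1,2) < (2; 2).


8 minimal non-faces of Δ(Σ) (on 9 rays):

  {1,8}:  v_{1} + v_{8} = 0  ⇒ sig = (2; —)
  {2,5}:  v_{2} + v_{5} = 0  ⇒ sig = (2; —)
  {6,7}:  v_{6} + v_{7} = 0  ⇒ sig = (2; —)
  {3,4}:  v_{3} + v_{4} = v_{8}  ⇒ sig = (2; 1)
  {4,7}:  v_{4} + v_{7} = v_{9}  ⇒ sig = (2; 1)
  {6,9}:  v_{6} + v_{9} = v_{4}  ⇒ sig = (2; 1)
  {7,8}:  v_{7} + v_{8} = v_{3} + v_{9}  ⇒ sig = (2; 1,1)
  {1,3,9}:  v_{1} + v_{3} + v_{9} = v_{7}  ⇒ sig = (3; 1)

Signatures (|P|; sorted positive RHS coefficients), sorted:
[(2; —), (2; —), (2; —), (2; 1), (2; 1), (2; 1), (2; 1,1), (3; 1)]


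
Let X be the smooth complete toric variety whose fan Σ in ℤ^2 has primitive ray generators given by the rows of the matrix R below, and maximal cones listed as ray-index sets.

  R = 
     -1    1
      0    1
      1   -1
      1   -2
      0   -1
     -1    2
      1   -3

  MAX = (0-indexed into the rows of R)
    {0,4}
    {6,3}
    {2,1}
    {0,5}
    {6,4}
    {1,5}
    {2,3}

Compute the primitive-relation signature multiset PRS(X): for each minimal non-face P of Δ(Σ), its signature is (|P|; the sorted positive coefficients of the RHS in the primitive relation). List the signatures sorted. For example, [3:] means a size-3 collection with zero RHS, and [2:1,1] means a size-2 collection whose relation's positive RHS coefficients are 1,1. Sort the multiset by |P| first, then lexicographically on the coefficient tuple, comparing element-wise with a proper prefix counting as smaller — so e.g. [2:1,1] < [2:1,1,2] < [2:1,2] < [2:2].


|primitive collections| = 14. Relations:

  P = {0,2}:  v_{0} + v_{2} = 0  ⇒ sig = [2:]
  P = {1,4}:  v_{1} + v_{4} = 0  ⇒ sig = [2:]
  P = {3,5}:  v_{3} + v_{5} = 0  ⇒ sig = [2:]
  P = {0,1}:  v_{0} + v_{1} = v_{5}  ⇒ sig = [2:1]
  P = {0,3}:  v_{0} + v_{3} = v_{4}  ⇒ sig = [2:1]
  P = {1,3}:  v_{1} + v_{3} = v_{2}  ⇒ sig = [2:1]
  P = {1,6}:  v_{1} + v_{6} = v_{3}  ⇒ sig = [2:1]
  P = {2,4}:  v_{2} + v_{4} = v_{3}  ⇒ sig = [2:1]
  P = {2,5}:  v_{2} + v_{5} = v_{1}  ⇒ sig = [2:1]
  P = {3,4}:  v_{3} + v_{4} = v_{6}  ⇒ sig = [2:1]
  P = {4,5}:  v_{4} + v_{5} = v_{0}  ⇒ sig = [2:1]
  P = {5,6}:  v_{5} + v_{6} = v_{4}  ⇒ sig = [2:1]
  P = {0,6}:  v_{0} + v_{6} = 2·v_{4}  ⇒ sig = [2:2]
  P = {2,6}:  v_{2} + v_{6} = 2·v_{3}  ⇒ sig = [2:2]

Signatures (|P|; sorted positive RHS coefficients), sorted:
{ [2:] ×3,  [2:1] ×9,  [2:2] ×2 }


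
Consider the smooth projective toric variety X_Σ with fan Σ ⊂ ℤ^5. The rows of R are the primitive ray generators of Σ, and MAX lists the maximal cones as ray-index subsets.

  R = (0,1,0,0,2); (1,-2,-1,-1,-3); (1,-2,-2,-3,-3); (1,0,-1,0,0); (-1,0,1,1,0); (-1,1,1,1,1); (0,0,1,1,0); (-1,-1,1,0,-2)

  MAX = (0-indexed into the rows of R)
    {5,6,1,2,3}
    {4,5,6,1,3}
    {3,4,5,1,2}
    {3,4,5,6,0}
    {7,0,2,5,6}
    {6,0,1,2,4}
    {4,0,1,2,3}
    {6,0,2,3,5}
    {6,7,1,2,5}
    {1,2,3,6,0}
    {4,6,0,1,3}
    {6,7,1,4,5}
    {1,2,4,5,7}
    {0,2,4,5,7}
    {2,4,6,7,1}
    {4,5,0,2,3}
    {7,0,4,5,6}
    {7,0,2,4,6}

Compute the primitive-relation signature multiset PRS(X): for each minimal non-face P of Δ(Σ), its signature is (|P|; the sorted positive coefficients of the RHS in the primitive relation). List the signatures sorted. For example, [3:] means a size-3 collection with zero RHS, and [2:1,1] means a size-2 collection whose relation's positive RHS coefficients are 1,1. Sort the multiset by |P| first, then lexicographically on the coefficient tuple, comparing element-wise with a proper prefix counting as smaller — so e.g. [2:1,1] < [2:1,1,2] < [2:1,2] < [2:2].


Minimal non-faces — 5 found among 8 rays, 18 max cones:

  P={3,7}:  v_{3} + v_{7} = v_{1} + v_{5} ; sig = [2:1,1]
  P={0,1,5}:  v_{0} + v_{1} + v_{5} = 0 ; sig = [3:]
  P={0,1,7}:  v_{0} + v_{1} + v_{7} = v_{2} + v_{4} + v_{6} ; sig = [3:1,1,1]
  P={2,3,4,6}:  v_{2} + v_{3} + v_{4} + v_{6} = v_{1} ; sig = [4:1]
  P={2,4,5,6}:  v_{2} + v_{4} + v_{5} + v_{6} = v_{7} ; sig = [4:1]

Signatures (|P|; sorted positive RHS coefficients), sorted:
[[2:1,1], [3:], [3:1,1,1], [4:1], [4:1]]


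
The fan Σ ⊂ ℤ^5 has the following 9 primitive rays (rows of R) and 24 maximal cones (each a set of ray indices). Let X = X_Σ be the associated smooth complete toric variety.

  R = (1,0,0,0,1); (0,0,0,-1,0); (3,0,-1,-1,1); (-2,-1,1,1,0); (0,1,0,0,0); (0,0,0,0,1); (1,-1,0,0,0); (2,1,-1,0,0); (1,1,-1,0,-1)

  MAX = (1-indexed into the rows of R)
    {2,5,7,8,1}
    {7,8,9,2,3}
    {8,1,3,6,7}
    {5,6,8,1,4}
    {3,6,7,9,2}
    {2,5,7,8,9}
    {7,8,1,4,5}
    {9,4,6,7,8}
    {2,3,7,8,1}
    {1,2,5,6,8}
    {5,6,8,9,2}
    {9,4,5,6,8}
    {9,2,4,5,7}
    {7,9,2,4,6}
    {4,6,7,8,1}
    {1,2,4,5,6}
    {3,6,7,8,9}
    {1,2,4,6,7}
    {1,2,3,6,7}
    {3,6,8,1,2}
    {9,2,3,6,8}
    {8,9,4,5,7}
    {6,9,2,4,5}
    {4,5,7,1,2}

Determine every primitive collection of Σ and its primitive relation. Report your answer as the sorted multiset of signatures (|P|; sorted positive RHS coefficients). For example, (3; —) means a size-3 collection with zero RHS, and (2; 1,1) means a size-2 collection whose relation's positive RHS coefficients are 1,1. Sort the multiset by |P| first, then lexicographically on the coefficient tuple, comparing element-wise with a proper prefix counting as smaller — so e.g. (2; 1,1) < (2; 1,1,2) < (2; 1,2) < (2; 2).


Primitive collections (6):

  P={1,9}:  v_{1} + v_{9} = v_{8}  ⇒ sig = (2; 1)
  P={3,4}:  v_{3} + v_{4} = v_{6} + v_{7}  ⇒ sig = (2; 1,1)
  P={3,5}:  v_{3} + v_{5} = v_{1} + v_{2} + v_{8}  ⇒ sig = (2; 1,1,1)
  P={2,4,8}:  v_{2} + v_{4} + v_{8} = 0  ⇒ sig = (3; —)
  P={5,6,7}:  v_{5} + v_{6} + v_{7} = v_{1}  ⇒ sig = (3; 1)
  P={2,6,7,8}:  v_{2} + v_{6} + v_{7} + v_{8} = v_{3}  ⇒ sig = (4; 1)

Sorted signature multiset PRS(X):
{ (2; 1),  (2; 1,1),  (2; 1,1,1),  (3; —),  (3; 1),  (4; 1) }


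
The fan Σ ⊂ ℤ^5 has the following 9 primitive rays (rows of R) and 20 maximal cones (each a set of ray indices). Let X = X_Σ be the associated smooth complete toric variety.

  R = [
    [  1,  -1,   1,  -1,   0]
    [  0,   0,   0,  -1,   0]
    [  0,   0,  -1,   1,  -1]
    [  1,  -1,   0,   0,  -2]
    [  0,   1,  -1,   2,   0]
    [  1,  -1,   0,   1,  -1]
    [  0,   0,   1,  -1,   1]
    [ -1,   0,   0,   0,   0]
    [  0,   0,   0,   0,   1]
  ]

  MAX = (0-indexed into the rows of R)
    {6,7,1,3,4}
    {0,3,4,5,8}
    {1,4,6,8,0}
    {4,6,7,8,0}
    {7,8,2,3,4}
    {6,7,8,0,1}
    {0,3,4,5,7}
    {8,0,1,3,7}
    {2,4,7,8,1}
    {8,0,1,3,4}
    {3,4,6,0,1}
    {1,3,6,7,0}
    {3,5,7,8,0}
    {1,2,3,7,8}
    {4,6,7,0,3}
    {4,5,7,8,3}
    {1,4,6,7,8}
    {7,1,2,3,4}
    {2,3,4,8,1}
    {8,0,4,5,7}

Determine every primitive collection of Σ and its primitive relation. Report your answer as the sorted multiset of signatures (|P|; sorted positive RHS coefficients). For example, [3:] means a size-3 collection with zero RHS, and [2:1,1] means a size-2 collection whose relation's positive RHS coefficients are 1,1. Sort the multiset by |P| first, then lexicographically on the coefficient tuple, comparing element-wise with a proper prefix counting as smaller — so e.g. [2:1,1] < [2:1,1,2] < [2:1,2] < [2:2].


9 minimal non-faces of Δ(Σ) (on 9 rays):

  {2,6}:  v_{2} + v_{6} = 0  so sig = [2:]
  {0,2}:  v_{0} + v_{2} = v_{3} + v_{8}  so sig = [2:1,1]
  {1,5}:  v_{1} + v_{5} = v_{3} + v_{8}  so sig = [2:1,1]
  {5,6}:  v_{5} + v_{6} = 2·v_{0} + v_{4} + v_{7}  so sig = [2:1,1,2]
  {2,5}:  v_{2} + v_{5} = 2·v_{3} + v_{4} + v_{7} + 2·v_{8}  so sig = [2:1,1,2,2]
  {3,6,8}:  v_{3} + v_{6} + v_{8} = v_{0}  so sig = [3:1]
  {0,1,4,7}:  v_{0} + v_{1} + v_{4} + v_{7} = 0  so sig = [4:]
  {0,3,4,7,8}:  v_{0} + v_{3} + v_{4} + v_{7} + v_{8} = v_{5}  so sig = [5:1]
  {1,3,4,7,8}:  v_{1} + v_{3} + v_{4} + v_{7} + v_{8} = v_{2}  so sig = [5:1]

Signatures (|P|; sorted positive RHS coefficients), sorted:
    [2:]
    [2:1,1]
    [2:1,1]
    [2:1,1,2]
    [2:1,1,2,2]
    [3:1]
    [4:]
    [5:1]
    [5:1]


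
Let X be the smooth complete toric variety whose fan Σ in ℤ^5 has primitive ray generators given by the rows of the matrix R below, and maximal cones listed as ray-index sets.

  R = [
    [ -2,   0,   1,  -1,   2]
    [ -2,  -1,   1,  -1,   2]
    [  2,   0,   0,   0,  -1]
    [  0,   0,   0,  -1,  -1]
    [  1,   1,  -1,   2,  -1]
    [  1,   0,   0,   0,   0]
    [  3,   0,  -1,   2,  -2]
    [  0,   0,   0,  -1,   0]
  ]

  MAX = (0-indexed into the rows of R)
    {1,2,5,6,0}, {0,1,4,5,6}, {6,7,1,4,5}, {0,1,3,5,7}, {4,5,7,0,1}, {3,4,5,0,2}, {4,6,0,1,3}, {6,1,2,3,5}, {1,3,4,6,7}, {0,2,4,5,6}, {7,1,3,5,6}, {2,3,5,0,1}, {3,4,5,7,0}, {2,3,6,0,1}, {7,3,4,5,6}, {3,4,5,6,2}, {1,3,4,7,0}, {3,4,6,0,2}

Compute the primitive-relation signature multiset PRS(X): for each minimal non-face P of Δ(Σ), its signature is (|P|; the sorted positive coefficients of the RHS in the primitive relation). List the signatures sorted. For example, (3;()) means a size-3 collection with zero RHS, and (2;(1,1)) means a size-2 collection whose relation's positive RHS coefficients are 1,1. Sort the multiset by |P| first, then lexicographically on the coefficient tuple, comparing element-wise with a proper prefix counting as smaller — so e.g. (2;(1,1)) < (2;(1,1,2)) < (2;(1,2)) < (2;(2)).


5 minimal non-faces of Δ(Σ) (on 8 rays):

  P = {2,7}:  v_{2} + v_{7} = v_{3} + 2·v_{5}  ⇒ sig = (2;(1,2))
  P = {0,6,7}:  v_{0} + v_{6} + v_{7} = v_{5}  ⇒ sig = (3;(1))
  P = {1,2,4}:  v_{1} + v_{2} + v_{4} = v_{0} + v_{6}  ⇒ sig = (3;(1,1))
  P = {1,3,4,5}:  v_{1} + v_{3} + v_{4} + v_{5} = 0  ⇒ sig = (4;())
  P = {0,3,5,6}:  v_{0} + v_{3} + v_{5} + v_{6} = v_{2}  ⇒ sig = (4;(1))

Sorted signature multiset PRS(X):
    |P|=2: 1 collection, coeffs (1,2)
    |P|=3: 2 collections, coeffs (1), (1,1)
    |P|=4: 2 collections, coeffs (), (1)


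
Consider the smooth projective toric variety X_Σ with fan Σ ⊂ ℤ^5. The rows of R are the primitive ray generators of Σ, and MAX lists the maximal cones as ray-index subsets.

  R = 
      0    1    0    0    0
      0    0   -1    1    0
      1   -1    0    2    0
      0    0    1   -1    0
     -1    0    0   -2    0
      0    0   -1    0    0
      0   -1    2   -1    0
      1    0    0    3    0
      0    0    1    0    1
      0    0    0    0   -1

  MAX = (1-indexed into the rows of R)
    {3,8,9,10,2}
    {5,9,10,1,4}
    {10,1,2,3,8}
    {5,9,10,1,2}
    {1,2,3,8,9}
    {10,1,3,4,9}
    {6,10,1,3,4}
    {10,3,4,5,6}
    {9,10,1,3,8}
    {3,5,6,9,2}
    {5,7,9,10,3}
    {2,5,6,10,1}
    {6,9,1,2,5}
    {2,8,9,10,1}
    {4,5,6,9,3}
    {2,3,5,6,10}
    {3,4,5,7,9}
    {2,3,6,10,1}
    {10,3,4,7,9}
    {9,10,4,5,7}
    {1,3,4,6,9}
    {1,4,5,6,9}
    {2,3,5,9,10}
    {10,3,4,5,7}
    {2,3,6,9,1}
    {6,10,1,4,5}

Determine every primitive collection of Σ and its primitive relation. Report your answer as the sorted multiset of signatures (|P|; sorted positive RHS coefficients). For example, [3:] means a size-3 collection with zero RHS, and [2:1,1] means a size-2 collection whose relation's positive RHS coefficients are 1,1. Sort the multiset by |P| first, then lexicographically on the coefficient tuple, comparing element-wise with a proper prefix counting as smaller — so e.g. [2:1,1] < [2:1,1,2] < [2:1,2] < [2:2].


Minimal non-faces — 12 found among 10 rays, 26 max cones:

  P = {2,4}:  v_{2} + v_{4} = 0 ; sig = [2:]
  P = {1,7}:  v_{1} + v_{7} = v_{4} + v_{9} + v_{10} ; sig = [2:1,1,1]
  P = {5,8}:  v_{5} + v_{8} = v_{2} + v_{9} + v_{10} ; sig = [2:1,1,1]
  P = {6,7}:  v_{6} + v_{7} = v_{3} + v_{4} + v_{5} ; sig = [2:1,1,1]
  P = {6,8}:  v_{6} + v_{8} = v_{1} + v_{2} + v_{3} ; sig = [2:1,1,1]
  P = {2,7}:  v_{2} + v_{7} = v_{3} + v_{5} + v_{9} + v_{10} ; sig = [2:1,1,1,1]
  P = {4,8}:  v_{4} + v_{8} = v_{1} + v_{3} + v_{9} + v_{10} ; sig = [2:1,1,1,1]
  P = {7,8}:  v_{7} + v_{8} = v_{3} + 2·v_{9} + 2·v_{10} ; sig = [2:1,2,2]
  P = {1,3,5}:  v_{1} + v_{3} + v_{5} = 0 ; sig = [3:]
  P = {6,9,10}:  v_{6} + v_{9} + v_{10} = 0 ; sig = [3:]
  P = {1,2,3,9,10}:  v_{1} + v_{2} + v_{3} + v_{9} + v_{10} = v_{8} ; sig = [5:1]
  P = {3,4,5,9,10}:  v_{3} + v_{4} + v_{5} + v_{9} + v_{10} = v_{7} ; sig = [5:1]

Hence PRS(X_Σ) =
    |P|=2: 8 collections, coeffs (), (1,1,1), (1,1,1), (1,1,1), (1,1,1), (1,1,1,1), (1,1,1,1), (1,2,2)
    |P|=3: 2 collections, coeffs (), ()
    |P|=5: 2 collections, coeffs (1), (1)


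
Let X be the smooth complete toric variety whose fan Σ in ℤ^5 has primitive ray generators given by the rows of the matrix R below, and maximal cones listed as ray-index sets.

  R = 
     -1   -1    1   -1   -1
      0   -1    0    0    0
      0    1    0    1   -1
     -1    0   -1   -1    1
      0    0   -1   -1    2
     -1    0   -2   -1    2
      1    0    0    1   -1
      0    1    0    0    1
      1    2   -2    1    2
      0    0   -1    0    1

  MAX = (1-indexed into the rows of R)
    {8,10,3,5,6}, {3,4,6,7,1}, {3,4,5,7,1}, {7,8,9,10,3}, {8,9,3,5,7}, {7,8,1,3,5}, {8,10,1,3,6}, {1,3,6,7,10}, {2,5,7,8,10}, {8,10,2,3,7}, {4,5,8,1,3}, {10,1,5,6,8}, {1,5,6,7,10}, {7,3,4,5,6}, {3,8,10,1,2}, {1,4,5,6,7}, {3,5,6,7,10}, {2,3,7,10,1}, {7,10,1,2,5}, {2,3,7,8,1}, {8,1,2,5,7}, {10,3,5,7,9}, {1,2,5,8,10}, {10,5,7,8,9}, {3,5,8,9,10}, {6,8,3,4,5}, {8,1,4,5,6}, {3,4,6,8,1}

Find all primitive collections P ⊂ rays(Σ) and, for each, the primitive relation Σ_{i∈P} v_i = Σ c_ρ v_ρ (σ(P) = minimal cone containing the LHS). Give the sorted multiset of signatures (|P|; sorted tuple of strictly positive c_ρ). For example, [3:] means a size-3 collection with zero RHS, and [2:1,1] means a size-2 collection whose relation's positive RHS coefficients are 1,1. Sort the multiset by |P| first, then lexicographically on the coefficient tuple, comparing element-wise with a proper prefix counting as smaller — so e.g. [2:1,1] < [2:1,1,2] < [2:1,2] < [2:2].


Primitive collections (14):

  P = {4,10}:  v_{4} + v_{10} = v_{6} ; sig = [2:1]
  P = {1,9}:  v_{1} + v_{9} = v_{3} + v_{5} ; sig = [2:1,1]
  P = {2,9}:  v_{2} + v_{9} = v_{7} + v_{8} + 2·v_{10} ; sig = [2:1,1,2]
  P = {2,4}:  v_{2} + v_{4} = v_{1} + 2·v_{10} ; sig = [2:1,2]
  P = {4,9}:  v_{4} + v_{9} = 2·v_{3} + 2·v_{5} + v_{10} ; sig = [2:1,2,2]
  P = {2,6}:  v_{2} + v_{6} = v_{1} + 3·v_{10} ; sig = [2:1,3]
  P = {6,9}:  v_{6} + v_{9} = 2·v_{3} + 2·v_{5} + 2·v_{10} ; sig = [2:2,2,2]
  P = {2,3,5}:  v_{2} + v_{3} + v_{5} = v_{10} ; sig = [3:1]
  P = {4,7,8}:  v_{4} + v_{7} + v_{8} = v_{3} + v_{5} ; sig = [3:1,1]
  P = {6,7,8}:  v_{6} + v_{7} + v_{8} = v_{3} + v_{5} + v_{10} ; sig = [3:1,1,1]
  P = {1,7,8,10}:  v_{1} + v_{7} + v_{8} + v_{10} = 0 ; sig = [4:]
  P = {1,3,5,10}:  v_{1} + v_{3} + v_{5} + v_{10} = v_{4} ; sig = [4:1]
  P = {1,3,5,6}:  v_{1} + v_{3} + v_{5} + v_{6} = 2·v_{4} ; sig = [4:2]
  P = {3,5,7,8,10}:  v_{3} + v_{5} + v_{7} + v_{8} + v_{10} = v_{9} ; sig = [5:1]

so the primitive-relation signature multiset is
[[2:1], [2:1,1], [2:1,1,2], [2:1,2], [2:1,2,2], [2:1,3], [2:2,2,2], [3:1], [3:1,1], [3:1,1,1], [4:], [4:1], [4:2], [5:1]]
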